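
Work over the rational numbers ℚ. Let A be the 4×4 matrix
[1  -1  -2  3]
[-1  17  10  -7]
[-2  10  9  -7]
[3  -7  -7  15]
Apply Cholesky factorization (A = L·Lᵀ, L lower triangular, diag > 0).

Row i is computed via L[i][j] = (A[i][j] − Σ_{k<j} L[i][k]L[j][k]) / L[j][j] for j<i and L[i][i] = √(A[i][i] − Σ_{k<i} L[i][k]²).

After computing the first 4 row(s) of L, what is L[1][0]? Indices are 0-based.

Step 1: L[0][0] = √(1) = 1.
  L[1][0] = (-1) / L[0][0] = -1.
Step 2: L[1][1] = √(16) = 4.
  L[2][0] = (-2) / L[0][0] = -2.
  L[2][1] = (8) / L[1][1] = 2.
Step 3: L[2][2] = √(1) = 1.
  L[3][0] = (3) / L[0][0] = 3.
  L[3][1] = (-4) / L[1][1] = -1.
  L[3][2] = (1) / L[2][2] = 1.
Step 4: L[3][3] = √(4) = 2.

L[1][0] = -1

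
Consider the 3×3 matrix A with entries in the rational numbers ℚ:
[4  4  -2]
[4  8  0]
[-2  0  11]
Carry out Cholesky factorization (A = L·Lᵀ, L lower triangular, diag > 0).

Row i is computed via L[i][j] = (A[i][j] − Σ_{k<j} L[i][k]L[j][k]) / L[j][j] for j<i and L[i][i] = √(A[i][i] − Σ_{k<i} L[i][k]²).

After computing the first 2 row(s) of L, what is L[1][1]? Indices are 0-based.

L[1][1] = 2

Step 1: L[0][0] = √(4) = 2.
  L[1][0] = (4) / L[0][0] = 2.
Step 2: L[1][1] = √(4) = 2.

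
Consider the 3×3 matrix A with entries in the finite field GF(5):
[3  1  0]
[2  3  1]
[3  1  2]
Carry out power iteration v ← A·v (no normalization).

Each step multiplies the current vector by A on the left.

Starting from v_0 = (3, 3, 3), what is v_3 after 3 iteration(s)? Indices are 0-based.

v_0 = (3, 3, 3).
v_1 = A·v_0 = (2, 3, 3).
v_2 = A·v_1 = (4, 1, 0).
v_3 = A·v_2 = (3, 1, 3).

v_3 = (3, 1, 3)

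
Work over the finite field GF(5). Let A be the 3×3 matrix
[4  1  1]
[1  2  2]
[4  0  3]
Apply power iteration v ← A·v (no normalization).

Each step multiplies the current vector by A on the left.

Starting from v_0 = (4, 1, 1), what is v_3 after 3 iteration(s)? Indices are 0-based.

v_0 = (4, 1, 1).
v_1 = A·v_0 = (3, 3, 4).
v_2 = A·v_1 = (4, 2, 4).
v_3 = A·v_2 = (2, 1, 3).

v_3 = (2, 1, 3)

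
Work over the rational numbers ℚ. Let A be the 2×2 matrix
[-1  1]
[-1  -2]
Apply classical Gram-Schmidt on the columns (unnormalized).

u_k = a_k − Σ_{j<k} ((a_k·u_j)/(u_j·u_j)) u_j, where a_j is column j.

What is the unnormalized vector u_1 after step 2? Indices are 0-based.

Step 1: u_0 = a_0 = (-1, -1).
Step 2: u_1 = a_1 − (1/2)·u_0 = (3/2, -3/2).

u_1 = (3/2, -3/2)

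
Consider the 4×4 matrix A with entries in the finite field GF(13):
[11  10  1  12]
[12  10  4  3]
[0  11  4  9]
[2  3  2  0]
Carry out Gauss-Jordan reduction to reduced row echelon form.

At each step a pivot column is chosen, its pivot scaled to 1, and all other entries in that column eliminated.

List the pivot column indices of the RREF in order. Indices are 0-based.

step 1: normalize row 0 (÷11) = (1, 8, 6, 7)
  row 1: subtract 12×row0 = (0, 5, 10, 10)
  row 3: subtract 2×row0 = (0, 0, 3, 12)
step 2: normalize row 1 (÷5) = (0, 1, 2, 2)
  row 0: subtract 8×row1 = (1, 0, 3, 4)
  row 2: subtract 11×row1 = (0, 0, 8, 0)
step 3: normalize row 2 (÷8) = (0, 0, 1, 0)
  row 0: subtract 3×row2 = (1, 0, 0, 4)
  row 1: subtract 2×row2 = (0, 1, 0, 2)
  row 3: subtract 3×row2 = (0, 0, 0, 12)
step 4: normalize row 3 (÷12) = (0, 0, 0, 1)
  row 0: subtract 4×row3 = (1, 0, 0, 0)
  row 1: subtract 2×row3 = (0, 1, 0, 0)

pivot columns: 0, 1, 2, 3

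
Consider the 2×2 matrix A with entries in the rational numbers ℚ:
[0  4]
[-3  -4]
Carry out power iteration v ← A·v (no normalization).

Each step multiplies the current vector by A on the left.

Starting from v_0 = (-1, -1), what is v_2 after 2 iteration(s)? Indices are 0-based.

v_2 = (28, -16)

v_0 = (-1, -1).
v_1 = A·v_0 = (-4, 7).
v_2 = A·v_1 = (28, -16).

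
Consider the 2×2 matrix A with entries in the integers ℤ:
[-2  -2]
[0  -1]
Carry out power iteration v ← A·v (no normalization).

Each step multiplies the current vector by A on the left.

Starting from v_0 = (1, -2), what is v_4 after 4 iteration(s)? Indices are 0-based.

v_0 = (1, -2).
v_1 = A·v_0 = (2, 2).
v_2 = A·v_1 = (-8, -2).
v_3 = A·v_2 = (20, 2).
v_4 = A·v_3 = (-44, -2).

v_4 = (-44, -2)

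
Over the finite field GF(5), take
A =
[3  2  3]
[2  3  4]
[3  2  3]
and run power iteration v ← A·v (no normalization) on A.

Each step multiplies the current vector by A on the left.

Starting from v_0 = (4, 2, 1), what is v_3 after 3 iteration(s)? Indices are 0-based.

v_3 = (1, 4, 1)

v_0 = (4, 2, 1).
v_1 = A·v_0 = (4, 3, 4).
v_2 = A·v_1 = (0, 3, 0).
v_3 = A·v_2 = (1, 4, 1).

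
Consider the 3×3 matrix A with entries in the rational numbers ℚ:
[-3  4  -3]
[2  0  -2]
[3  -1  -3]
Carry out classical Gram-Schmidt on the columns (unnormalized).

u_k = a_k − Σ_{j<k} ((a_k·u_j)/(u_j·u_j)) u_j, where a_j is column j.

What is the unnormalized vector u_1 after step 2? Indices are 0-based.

u_1 = (43/22, 15/11, 23/22)

Step 1: u_0 = a_0 = (-3, 2, 3).
Step 2: u_1 = a_1 − (-15/22)·u_0 = (43/22, 15/11, 23/22).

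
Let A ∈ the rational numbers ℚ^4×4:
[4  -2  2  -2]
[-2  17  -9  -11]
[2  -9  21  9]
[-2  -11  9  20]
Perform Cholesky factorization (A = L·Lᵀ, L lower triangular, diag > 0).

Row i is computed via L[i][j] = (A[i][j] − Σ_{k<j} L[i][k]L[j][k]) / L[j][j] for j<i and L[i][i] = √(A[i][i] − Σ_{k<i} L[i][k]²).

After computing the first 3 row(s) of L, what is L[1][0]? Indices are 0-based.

Step 1: L[0][0] = √(4) = 2.
  L[1][0] = (-2) / L[0][0] = -1.
Step 2: L[1][1] = √(16) = 4.
  L[2][0] = (2) / L[0][0] = 1.
  L[2][1] = (-8) / L[1][1] = -2.
Step 3: L[2][2] = √(16) = 4.

L[1][0] = -1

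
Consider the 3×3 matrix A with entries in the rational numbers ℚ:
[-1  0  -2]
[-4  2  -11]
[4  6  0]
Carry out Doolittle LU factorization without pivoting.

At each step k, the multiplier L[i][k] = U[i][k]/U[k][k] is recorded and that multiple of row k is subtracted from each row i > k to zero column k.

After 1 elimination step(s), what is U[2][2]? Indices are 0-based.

k=0: U[0][0]=-1
  eliminate (1,0): mult=4, new row 1: (0, 2, -3); set L[1][0]=4
  eliminate (2,0): mult=-4, new row 2: (0, 6, -8); set L[2][0]=-4

U[2][2] = -8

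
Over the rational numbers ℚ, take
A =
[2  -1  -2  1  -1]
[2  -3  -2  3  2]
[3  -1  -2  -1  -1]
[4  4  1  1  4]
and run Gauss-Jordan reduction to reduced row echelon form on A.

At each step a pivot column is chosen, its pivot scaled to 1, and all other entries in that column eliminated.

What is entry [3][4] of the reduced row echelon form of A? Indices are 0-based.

[1] R0 /= 2  ⇒  (1, -1/2, -1, 1/2, -1/2)
     R1 -= 2·R0  ⇒  (0, -2, 0, 2, 3)
     R2 -= 3·R0  ⇒  (0, 1/2, 1, -5/2, 1/2)
     R3 -= 4·R0  ⇒  (0, 6, 5, -1, 6)
[2] R1 /= -2  ⇒  (0, 1, 0, -1, -3/2)
     R0 -= -1/2·R1  ⇒  (1, 0, -1, 0, -5/4)
     R2 -= 1/2·R1  ⇒  (0, 0, 1, -2, 5/4)
     R3 -= 6·R1  ⇒  (0, 0, 5, 5, 15)
[3] R2 /= 1  ⇒  (0, 0, 1, -2, 5/4)
     R0 -= -1·R2  ⇒  (1, 0, 0, -2, 0)
     R3 -= 5·R2  ⇒  (0, 0, 0, 15, 35/4)
[4] R3 /= 15  ⇒  (0, 0, 0, 1, 7/12)
     R0 -= -2·R3  ⇒  (1, 0, 0, 0, 7/6)
     R1 -= -1·R3  ⇒  (0, 1, 0, 0, -11/12)
     R2 -= -2·R3  ⇒  (0, 0, 1, 0, 29/12)

M[3][4] = 7/12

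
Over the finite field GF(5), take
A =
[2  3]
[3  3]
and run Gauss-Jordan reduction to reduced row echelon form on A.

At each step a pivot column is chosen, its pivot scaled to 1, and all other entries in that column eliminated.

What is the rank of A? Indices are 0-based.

rank = 2

step 1: normalize row 0 (÷2) = (1, 4)
  row 1: subtract 3×row0 = (0, 1)
step 2: normalize row 1 (÷1) = (0, 1)
  row 0: subtract 4×row1 = (1, 0)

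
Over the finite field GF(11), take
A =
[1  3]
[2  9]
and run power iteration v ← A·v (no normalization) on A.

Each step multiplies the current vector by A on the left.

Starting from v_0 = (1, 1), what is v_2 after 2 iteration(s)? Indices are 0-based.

v_0 = (1, 1).
v_1 = A·v_0 = (4, 0).
v_2 = A·v_1 = (4, 8).

v_2 = (4, 8)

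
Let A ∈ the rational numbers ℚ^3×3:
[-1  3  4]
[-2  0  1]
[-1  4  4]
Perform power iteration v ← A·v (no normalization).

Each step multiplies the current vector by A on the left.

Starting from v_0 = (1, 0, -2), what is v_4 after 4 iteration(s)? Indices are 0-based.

v_0 = (1, 0, -2).
v_1 = A·v_0 = (-9, -4, -9).
v_2 = A·v_1 = (-39, 9, -43).
v_3 = A·v_2 = (-106, 35, -97).
v_4 = A·v_3 = (-177, 115, -142).

v_4 = (-177, 115, -142)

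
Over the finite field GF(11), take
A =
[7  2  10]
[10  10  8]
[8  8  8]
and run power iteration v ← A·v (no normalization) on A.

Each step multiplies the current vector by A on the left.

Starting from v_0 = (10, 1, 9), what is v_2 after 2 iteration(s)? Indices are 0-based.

v_0 = (10, 1, 9).
v_1 = A·v_0 = (8, 6, 6).
v_2 = A·v_1 = (7, 1, 6).

v_2 = (7, 1, 6)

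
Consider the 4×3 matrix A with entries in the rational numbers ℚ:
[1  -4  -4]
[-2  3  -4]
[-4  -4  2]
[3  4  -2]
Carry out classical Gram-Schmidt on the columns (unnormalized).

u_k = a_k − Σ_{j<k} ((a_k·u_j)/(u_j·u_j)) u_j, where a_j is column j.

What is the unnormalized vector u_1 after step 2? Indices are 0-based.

u_1 = (-23/5, 21/5, -8/5, 11/5)

Step 1: u_0 = a_0 = (1, -2, -4, 3).
Step 2: u_1 = a_1 − (3/5)·u_0 = (-23/5, 21/5, -8/5, 11/5).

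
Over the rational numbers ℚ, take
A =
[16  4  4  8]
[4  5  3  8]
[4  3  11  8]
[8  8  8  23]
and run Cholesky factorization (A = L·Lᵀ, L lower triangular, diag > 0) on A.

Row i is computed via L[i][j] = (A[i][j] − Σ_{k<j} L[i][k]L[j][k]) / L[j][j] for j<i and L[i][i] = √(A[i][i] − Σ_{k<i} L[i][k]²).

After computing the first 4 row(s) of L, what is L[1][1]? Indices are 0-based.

L[1][1] = 2

Step 1: L[0][0] = √(16) = 4.
  L[1][0] = (4) / L[0][0] = 1.
Step 2: L[1][1] = √(4) = 2.
  L[2][0] = (4) / L[0][0] = 1.
  L[2][1] = (2) / L[1][1] = 1.
Step 3: L[2][2] = √(9) = 3.
  L[3][0] = (8) / L[0][0] = 2.
  L[3][1] = (6) / L[1][1] = 3.
  L[3][2] = (3) / L[2][2] = 1.
Step 4: L[3][3] = √(9) = 3.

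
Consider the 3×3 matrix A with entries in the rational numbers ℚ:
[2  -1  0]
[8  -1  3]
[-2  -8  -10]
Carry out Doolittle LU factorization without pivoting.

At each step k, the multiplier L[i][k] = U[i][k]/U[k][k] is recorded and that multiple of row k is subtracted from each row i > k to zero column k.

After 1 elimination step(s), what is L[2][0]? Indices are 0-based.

[col 0] pivot 2
  R1 -= 4*R0 → (0, 3, 3)  (L[1][0] := 4)
  R2 -= -1*R0 → (0, -9, -10)  (L[2][0] := -1)

L[2][0] = -1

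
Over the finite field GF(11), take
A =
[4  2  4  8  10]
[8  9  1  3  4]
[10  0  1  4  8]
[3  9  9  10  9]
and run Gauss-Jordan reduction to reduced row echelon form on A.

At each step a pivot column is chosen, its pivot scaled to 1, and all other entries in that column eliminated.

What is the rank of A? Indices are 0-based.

rank = 4

pivot(0,0)=4: scale R0 → (1, 6, 1, 2, 8)
  clear (1,0): R1 −= (8)R0 → (0, 5, 4, 9, 6)
  clear (2,0): R2 −= (10)R0 → (0, 6, 2, 6, 5)
  clear (3,0): R3 −= (3)R0 → (0, 2, 6, 4, 7)
pivot(1,1)=5: scale R1 → (0, 1, 3, 4, 10)
  clear (0,1): R0 −= (6)R1 → (1, 0, 5, 0, 3)
  clear (2,1): R2 −= (6)R1 → (0, 0, 6, 4, 0)
  clear (3,1): R3 −= (2)R1 → (0, 0, 0, 7, 9)
pivot(2,2)=6: scale R2 → (0, 0, 1, 8, 0)
  clear (0,2): R0 −= (5)R2 → (1, 0, 0, 4, 3)
  clear (1,2): R1 −= (3)R2 → (0, 1, 0, 2, 10)
pivot(3,3)=7: scale R3 → (0, 0, 0, 1, 6)
  clear (0,3): R0 −= (4)R3 → (1, 0, 0, 0, 1)
  clear (1,3): R1 −= (2)R3 → (0, 1, 0, 0, 9)
  clear (2,3): R2 −= (8)R3 → (0, 0, 1, 0, 7)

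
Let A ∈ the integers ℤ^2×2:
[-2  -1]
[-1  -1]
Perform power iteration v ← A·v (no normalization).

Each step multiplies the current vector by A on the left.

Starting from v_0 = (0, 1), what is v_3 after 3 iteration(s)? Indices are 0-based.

v_0 = (0, 1).
v_1 = A·v_0 = (-1, -1).
v_2 = A·v_1 = (3, 2).
v_3 = A·v_2 = (-8, -5).

v_3 = (-8, -5)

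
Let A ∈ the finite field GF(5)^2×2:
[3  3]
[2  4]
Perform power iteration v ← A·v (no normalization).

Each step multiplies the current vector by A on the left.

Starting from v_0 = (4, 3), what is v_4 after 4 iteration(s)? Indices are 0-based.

v_4 = (2, 1)

v_0 = (4, 3).
v_1 = A·v_0 = (1, 0).
v_2 = A·v_1 = (3, 2).
v_3 = A·v_2 = (0, 4).
v_4 = A·v_3 = (2, 1).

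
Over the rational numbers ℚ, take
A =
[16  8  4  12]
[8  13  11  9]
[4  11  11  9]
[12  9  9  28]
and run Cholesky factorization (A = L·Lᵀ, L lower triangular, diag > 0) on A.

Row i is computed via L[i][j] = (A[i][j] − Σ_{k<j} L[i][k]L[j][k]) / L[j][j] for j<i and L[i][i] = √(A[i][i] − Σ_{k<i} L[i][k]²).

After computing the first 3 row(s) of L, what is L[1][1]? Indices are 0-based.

L[1][1] = 3

Step 1: L[0][0] = √(16) = 4.
  L[1][0] = (8) / L[0][0] = 2.
Step 2: L[1][1] = √(9) = 3.
  L[2][0] = (4) / L[0][0] = 1.
  L[2][1] = (9) / L[1][1] = 3.
Step 3: L[2][2] = √(1) = 1.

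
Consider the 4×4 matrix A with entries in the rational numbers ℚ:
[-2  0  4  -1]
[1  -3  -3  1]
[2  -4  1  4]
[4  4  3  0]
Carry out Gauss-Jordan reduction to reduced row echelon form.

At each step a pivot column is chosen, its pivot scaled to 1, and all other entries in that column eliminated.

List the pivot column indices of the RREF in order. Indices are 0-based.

pivot columns: 0, 1, 2, 3

pivot(0,0)=-2: scale R0 → (1, 0, -2, 1/2)
  clear (1,0): R1 −= (1)R0 → (0, -3, -1, 1/2)
  clear (2,0): R2 −= (2)R0 → (0, -4, 5, 3)
  clear (3,0): R3 −= (4)R0 → (0, 4, 11, -2)
pivot(1,1)=-3: scale R1 → (0, 1, 1/3, -1/6)
  clear (2,1): R2 −= (-4)R1 → (0, 0, 19/3, 7/3)
  clear (3,1): R3 −= (4)R1 → (0, 0, 29/3, -4/3)
pivot(2,2)=19/3: scale R2 → (0, 0, 1, 7/19)
  clear (0,2): R0 −= (-2)R2 → (1, 0, 0, 47/38)
  clear (1,2): R1 −= (1/3)R2 → (0, 1, 0, -11/38)
  clear (3,2): R3 −= (29/3)R2 → (0, 0, 0, -93/19)
pivot(3,3)=-93/19: scale R3 → (0, 0, 0, 1)
  clear (0,3): R0 −= (47/38)R3 → (1, 0, 0, 0)
  clear (1,3): R1 −= (-11/38)R3 → (0, 1, 0, 0)
  clear (2,3): R2 −= (7/19)R3 → (0, 0, 1, 0)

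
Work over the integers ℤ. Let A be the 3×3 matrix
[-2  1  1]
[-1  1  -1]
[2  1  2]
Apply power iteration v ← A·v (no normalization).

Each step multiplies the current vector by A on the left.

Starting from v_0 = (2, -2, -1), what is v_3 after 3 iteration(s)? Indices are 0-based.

v_0 = (2, -2, -1).
v_1 = A·v_0 = (-7, -3, 0).
v_2 = A·v_1 = (11, 4, -17).
v_3 = A·v_2 = (-35, 10, -8).

v_3 = (-35, 10, -8)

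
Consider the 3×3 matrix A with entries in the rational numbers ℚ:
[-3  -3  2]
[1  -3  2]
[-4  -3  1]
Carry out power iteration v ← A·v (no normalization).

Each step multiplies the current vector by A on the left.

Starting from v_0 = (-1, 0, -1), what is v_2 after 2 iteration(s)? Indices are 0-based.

v_0 = (-1, 0, -1).
v_1 = A·v_0 = (1, -3, 3).
v_2 = A·v_1 = (12, 16, 8).

v_2 = (12, 16, 8)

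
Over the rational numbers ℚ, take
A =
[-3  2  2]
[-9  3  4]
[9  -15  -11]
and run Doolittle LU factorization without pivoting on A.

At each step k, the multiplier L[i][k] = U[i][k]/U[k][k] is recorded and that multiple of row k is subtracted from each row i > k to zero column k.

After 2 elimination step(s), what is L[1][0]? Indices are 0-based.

L[1][0] = 3

k=0: U[0][0]=-3
  eliminate (1,0): mult=3, new row 1: (0, -3, -2); set L[1][0]=3
  eliminate (2,0): mult=-3, new row 2: (0, -9, -5); set L[2][0]=-3
k=1: U[1][1]=-3
  eliminate (2,1): mult=3, new row 2: (0, 0, 1); set L[2][1]=3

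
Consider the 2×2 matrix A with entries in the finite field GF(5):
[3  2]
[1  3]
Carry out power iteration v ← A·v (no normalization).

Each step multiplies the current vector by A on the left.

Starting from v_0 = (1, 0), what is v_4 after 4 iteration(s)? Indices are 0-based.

v_4 = (3, 2)

v_0 = (1, 0).
v_1 = A·v_0 = (3, 1).
v_2 = A·v_1 = (1, 1).
v_3 = A·v_2 = (0, 4).
v_4 = A·v_3 = (3, 2).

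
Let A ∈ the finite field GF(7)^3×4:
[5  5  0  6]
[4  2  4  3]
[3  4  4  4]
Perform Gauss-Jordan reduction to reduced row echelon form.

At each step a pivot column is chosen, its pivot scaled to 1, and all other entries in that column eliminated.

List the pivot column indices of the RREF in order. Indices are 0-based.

pivot(0,0)=5: scale R0 → (1, 1, 0, 4)
  clear (1,0): R1 −= (4)R0 → (0, 5, 4, 1)
  clear (2,0): R2 −= (3)R0 → (0, 1, 4, 6)
pivot(1,1)=5: scale R1 → (0, 1, 5, 3)
  clear (0,1): R0 −= (1)R1 → (1, 0, 2, 1)
  clear (2,1): R2 −= (1)R1 → (0, 0, 6, 3)
pivot(2,2)=6: scale R2 → (0, 0, 1, 4)
  clear (0,2): R0 −= (2)R2 → (1, 0, 0, 0)
  clear (1,2): R1 −= (5)R2 → (0, 1, 0, 4)

pivot columns: 0, 1, 2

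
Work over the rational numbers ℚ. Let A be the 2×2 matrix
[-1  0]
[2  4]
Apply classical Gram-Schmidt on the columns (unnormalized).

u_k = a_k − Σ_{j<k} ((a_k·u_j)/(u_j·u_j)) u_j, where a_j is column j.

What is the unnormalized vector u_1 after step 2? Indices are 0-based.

u_1 = (8/5, 4/5)

Step 1: u_0 = a_0 = (-1, 2).
Step 2: u_1 = a_1 − (8/5)·u_0 = (8/5, 4/5).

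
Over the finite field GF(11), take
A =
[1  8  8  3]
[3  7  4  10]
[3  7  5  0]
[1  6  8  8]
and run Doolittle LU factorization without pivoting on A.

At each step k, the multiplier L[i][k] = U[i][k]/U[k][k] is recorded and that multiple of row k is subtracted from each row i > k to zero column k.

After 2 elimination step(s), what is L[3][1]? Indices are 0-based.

[col 0] pivot 1
  R1 -= 3*R0 → (0, 5, 2, 1)  (L[1][0] := 3)
  R2 -= 3*R0 → (0, 5, 3, 2)  (L[2][0] := 3)
  R3 -= 1*R0 → (0, 9, 0, 5)  (L[3][0] := 1)
[col 1] pivot 5
  R2 -= 1*R1 → (0, 0, 1, 1)  (L[2][1] := 1)
  R3 -= 4*R1 → (0, 0, 3, 1)  (L[3][1] := 4)

L[3][1] = 4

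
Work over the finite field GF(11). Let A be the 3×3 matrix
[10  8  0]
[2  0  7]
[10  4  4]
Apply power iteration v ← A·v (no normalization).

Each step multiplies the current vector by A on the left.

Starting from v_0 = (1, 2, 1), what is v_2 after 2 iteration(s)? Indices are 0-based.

v_2 = (2, 8, 10)

v_0 = (1, 2, 1).
v_1 = A·v_0 = (4, 9, 0).
v_2 = A·v_1 = (2, 8, 10).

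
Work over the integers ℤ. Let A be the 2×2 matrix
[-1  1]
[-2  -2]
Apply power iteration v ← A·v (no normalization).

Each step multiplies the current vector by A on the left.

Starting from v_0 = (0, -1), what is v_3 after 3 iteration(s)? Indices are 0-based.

v_3 = (-5, -2)

v_0 = (0, -1).
v_1 = A·v_0 = (-1, 2).
v_2 = A·v_1 = (3, -2).
v_3 = A·v_2 = (-5, -2).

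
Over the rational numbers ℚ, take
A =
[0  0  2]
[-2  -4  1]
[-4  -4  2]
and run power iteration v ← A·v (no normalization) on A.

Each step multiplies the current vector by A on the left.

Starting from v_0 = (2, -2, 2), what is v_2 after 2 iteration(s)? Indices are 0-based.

v_0 = (2, -2, 2).
v_1 = A·v_0 = (4, 6, 4).
v_2 = A·v_1 = (8, -28, -32).

v_2 = (8, -28, -32)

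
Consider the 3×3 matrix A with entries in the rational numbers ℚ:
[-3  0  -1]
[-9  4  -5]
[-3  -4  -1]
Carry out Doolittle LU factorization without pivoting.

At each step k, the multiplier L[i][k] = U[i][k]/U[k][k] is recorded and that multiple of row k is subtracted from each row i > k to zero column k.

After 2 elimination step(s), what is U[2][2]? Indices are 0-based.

U[2][2] = -2

Step 1: pivot at (0,0) is -3.
  row1 ← row1 − (3)·row0  ⇒  L[1][0]=3, U row1=(0, 4, -2)
  row2 ← row2 − (1)·row0  ⇒  L[2][0]=1, U row2=(0, -4, 0)
Step 2: pivot at (1,1) is 4.
  row2 ← row2 − (-1)·row1  ⇒  L[2][1]=-1, U row2=(0, 0, -2)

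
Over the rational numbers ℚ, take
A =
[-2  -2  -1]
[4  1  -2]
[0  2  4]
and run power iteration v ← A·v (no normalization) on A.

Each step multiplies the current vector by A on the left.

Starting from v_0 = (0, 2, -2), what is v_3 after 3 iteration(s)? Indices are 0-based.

v_3 = (0, -2, -4)

v_0 = (0, 2, -2).
v_1 = A·v_0 = (-2, 6, -4).
v_2 = A·v_1 = (-4, 6, -4).
v_3 = A·v_2 = (0, -2, -4).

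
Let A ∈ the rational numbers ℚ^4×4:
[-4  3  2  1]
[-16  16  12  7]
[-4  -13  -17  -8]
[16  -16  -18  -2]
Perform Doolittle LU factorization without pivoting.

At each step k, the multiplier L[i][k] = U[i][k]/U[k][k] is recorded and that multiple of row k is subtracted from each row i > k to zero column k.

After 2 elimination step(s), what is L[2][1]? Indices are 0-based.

k=0: U[0][0]=-4
  eliminate (1,0): mult=4, new row 1: (0, 4, 4, 3); set L[1][0]=4
  eliminate (2,0): mult=1, new row 2: (0, -16, -19, -9); set L[2][0]=1
  eliminate (3,0): mult=-4, new row 3: (0, -4, -10, 2); set L[3][0]=-4
k=1: U[1][1]=4
  eliminate (2,1): mult=-4, new row 2: (0, 0, -3, 3); set L[2][1]=-4
  eliminate (3,1): mult=-1, new row 3: (0, 0, -6, 5); set L[3][1]=-1

L[2][1] = -4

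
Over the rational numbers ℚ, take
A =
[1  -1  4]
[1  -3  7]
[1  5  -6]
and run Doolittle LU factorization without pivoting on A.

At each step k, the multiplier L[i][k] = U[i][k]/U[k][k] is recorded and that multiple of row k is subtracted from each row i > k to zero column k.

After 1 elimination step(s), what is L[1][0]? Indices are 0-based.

L[1][0] = 1

Step 1: pivot at (0,0) is 1.
  row1 ← row1 − (1)·row0  ⇒  L[1][0]=1, U row1=(0, -2, 3)
  row2 ← row2 − (1)·row0  ⇒  L[2][0]=1, U row2=(0, 6, -10)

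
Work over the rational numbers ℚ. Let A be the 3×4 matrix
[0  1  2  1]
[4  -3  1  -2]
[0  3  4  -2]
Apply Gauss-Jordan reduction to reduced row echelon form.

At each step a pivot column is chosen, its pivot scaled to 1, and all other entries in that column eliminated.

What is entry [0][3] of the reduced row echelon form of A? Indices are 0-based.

pivot(0,0): swap R0↔R1
pivot(0,0)=4: scale R0 → (1, -3/4, 1/4, -1/2)
pivot(1,1)=1: scale R1 → (0, 1, 2, 1)
  clear (0,1): R0 −= (-3/4)R1 → (1, 0, 7/4, 1/4)
  clear (2,1): R2 −= (3)R1 → (0, 0, -2, -5)
pivot(2,2)=-2: scale R2 → (0, 0, 1, 5/2)
  clear (0,2): R0 −= (7/4)R2 → (1, 0, 0, -33/8)
  clear (1,2): R1 −= (2)R2 → (0, 1, 0, -4)

M[0][3] = -33/8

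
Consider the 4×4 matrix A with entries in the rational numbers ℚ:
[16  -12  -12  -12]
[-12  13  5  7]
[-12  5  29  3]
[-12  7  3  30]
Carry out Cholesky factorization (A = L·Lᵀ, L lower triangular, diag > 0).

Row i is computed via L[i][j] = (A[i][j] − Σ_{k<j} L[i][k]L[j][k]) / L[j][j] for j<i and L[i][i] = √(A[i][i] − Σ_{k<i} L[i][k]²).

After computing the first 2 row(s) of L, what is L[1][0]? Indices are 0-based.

L[1][0] = -3

Step 1: L[0][0] = √(16) = 4.
  L[1][0] = (-12) / L[0][0] = -3.
Step 2: L[1][1] = √(4) = 2.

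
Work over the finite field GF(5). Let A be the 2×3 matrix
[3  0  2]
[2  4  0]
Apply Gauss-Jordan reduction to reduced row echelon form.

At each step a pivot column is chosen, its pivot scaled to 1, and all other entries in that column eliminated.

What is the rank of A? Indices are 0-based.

[1] R0 /= 3  ⇒  (1, 0, 4)
     R1 -= 2·R0  ⇒  (0, 4, 2)
[2] R1 /= 4  ⇒  (0, 1, 3)

rank = 2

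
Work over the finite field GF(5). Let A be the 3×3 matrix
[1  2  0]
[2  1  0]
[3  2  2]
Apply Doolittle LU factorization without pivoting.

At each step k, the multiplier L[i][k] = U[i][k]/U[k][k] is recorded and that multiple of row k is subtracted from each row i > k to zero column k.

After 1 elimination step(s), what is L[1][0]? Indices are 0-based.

Step 1: pivot at (0,0) is 1.
  row1 ← row1 − (2)·row0  ⇒  L[1][0]=2, U row1=(0, 2, 0)
  row2 ← row2 − (3)·row0  ⇒  L[2][0]=3, U row2=(0, 1, 2)

L[1][0] = 2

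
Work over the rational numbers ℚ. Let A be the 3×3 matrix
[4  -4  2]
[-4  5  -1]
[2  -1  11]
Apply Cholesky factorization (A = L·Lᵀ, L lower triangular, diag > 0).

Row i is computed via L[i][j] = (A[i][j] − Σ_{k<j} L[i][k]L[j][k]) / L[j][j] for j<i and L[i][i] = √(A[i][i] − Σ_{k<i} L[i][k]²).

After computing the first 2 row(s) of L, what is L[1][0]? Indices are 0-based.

L[1][0] = -2

Step 1: L[0][0] = √(4) = 2.
  L[1][0] = (-4) / L[0][0] = -2.
Step 2: L[1][1] = √(1) = 1.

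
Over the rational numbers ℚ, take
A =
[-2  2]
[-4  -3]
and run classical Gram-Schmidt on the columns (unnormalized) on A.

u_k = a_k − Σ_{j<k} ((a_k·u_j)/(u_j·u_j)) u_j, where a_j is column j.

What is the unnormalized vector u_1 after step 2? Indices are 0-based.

Step 1: u_0 = a_0 = (-2, -4).
Step 2: u_1 = a_1 − (2/5)·u_0 = (14/5, -7/5).

u_1 = (14/5, -7/5)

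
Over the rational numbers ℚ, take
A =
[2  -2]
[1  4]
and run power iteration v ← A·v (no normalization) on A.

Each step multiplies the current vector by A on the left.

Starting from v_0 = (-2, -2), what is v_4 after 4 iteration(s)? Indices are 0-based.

v_0 = (-2, -2).
v_1 = A·v_0 = (0, -10).
v_2 = A·v_1 = (20, -40).
v_3 = A·v_2 = (120, -140).
v_4 = A·v_3 = (520, -440).

v_4 = (520, -440)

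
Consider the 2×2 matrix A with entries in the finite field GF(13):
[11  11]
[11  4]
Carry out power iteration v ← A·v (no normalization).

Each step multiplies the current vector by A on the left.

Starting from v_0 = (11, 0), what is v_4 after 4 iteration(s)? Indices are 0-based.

v_0 = (11, 0).
v_1 = A·v_0 = (4, 4).
v_2 = A·v_1 = (10, 8).
v_3 = A·v_2 = (3, 12).
v_4 = A·v_3 = (9, 3).

v_4 = (9, 3)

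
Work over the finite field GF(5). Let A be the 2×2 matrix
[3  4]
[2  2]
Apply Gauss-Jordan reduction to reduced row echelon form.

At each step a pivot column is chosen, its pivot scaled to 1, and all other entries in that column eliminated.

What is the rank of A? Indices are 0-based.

step 1: normalize row 0 (÷3) = (1, 3)
  row 1: subtract 2×row0 = (0, 1)
step 2: normalize row 1 (÷1) = (0, 1)
  row 0: subtract 3×row1 = (1, 0)

rank = 2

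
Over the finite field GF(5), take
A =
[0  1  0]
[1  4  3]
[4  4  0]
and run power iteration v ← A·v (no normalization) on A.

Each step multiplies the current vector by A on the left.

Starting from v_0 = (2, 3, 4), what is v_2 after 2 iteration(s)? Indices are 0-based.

v_2 = (1, 2, 1)

v_0 = (2, 3, 4).
v_1 = A·v_0 = (3, 1, 0).
v_2 = A·v_1 = (1, 2, 1).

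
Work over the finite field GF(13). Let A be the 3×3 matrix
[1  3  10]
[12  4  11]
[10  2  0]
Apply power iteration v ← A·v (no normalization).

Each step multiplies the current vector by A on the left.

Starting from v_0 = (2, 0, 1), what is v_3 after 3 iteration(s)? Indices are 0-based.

v_3 = (11, 6, 5)

v_0 = (2, 0, 1).
v_1 = A·v_0 = (12, 9, 7).
v_2 = A·v_1 = (5, 10, 8).
v_3 = A·v_2 = (11, 6, 5).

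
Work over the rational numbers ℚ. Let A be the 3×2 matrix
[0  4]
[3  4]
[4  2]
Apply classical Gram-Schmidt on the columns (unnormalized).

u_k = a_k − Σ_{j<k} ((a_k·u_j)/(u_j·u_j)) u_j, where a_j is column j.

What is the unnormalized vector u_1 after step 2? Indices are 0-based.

u_1 = (4, 8/5, -6/5)

Step 1: u_0 = a_0 = (0, 3, 4).
Step 2: u_1 = a_1 − (4/5)·u_0 = (4, 8/5, -6/5).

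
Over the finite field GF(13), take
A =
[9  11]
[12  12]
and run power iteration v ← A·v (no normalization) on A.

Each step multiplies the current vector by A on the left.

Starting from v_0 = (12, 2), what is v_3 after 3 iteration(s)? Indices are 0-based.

v_3 = (3, 10)

v_0 = (12, 2).
v_1 = A·v_0 = (0, 12).
v_2 = A·v_1 = (2, 1).
v_3 = A·v_2 = (3, 10).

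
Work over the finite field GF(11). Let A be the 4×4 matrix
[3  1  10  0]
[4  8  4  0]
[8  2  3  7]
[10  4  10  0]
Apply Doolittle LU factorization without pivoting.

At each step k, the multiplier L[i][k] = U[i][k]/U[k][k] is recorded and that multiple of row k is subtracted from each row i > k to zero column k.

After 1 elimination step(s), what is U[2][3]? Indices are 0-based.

U[2][3] = 7

Step 1: pivot at (0,0) is 3.
  row1 ← row1 − (5)·row0  ⇒  L[1][0]=5, U row1=(0, 3, 9, 0)
  row2 ← row2 − (10)·row0  ⇒  L[2][0]=10, U row2=(0, 3, 2, 7)
  row3 ← row3 − (7)·row0  ⇒  L[3][0]=7, U row3=(0, 8, 6, 0)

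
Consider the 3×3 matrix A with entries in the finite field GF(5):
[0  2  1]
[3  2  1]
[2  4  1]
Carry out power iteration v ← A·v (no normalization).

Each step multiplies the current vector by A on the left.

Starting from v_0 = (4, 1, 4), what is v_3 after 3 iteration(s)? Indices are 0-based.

v_0 = (4, 1, 4).
v_1 = A·v_0 = (1, 3, 1).
v_2 = A·v_1 = (2, 0, 0).
v_3 = A·v_2 = (0, 1, 4).

v_3 = (0, 1, 4)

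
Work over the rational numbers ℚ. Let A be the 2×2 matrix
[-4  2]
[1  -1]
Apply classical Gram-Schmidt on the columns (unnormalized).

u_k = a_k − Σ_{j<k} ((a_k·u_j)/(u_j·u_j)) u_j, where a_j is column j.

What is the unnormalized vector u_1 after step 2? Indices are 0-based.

u_1 = (-2/17, -8/17)

Step 1: u_0 = a_0 = (-4, 1).
Step 2: u_1 = a_1 − (-9/17)·u_0 = (-2/17, -8/17).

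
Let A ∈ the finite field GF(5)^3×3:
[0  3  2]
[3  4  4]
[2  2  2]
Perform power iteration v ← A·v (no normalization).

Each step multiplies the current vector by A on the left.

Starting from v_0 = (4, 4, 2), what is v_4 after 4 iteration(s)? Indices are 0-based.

v_4 = (0, 1, 0)

v_0 = (4, 4, 2).
v_1 = A·v_0 = (1, 1, 0).
v_2 = A·v_1 = (3, 2, 4).
v_3 = A·v_2 = (4, 3, 3).
v_4 = A·v_3 = (0, 1, 0).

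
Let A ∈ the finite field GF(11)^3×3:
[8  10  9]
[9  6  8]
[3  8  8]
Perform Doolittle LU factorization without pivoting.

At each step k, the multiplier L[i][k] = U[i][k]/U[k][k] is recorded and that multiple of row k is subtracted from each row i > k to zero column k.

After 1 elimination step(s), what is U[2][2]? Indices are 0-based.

U[2][2] = 6

k=0: U[0][0]=8
  eliminate (1,0): mult=8, new row 1: (0, 3, 2); set L[1][0]=8
  eliminate (2,0): mult=10, new row 2: (0, 7, 6); set L[2][0]=10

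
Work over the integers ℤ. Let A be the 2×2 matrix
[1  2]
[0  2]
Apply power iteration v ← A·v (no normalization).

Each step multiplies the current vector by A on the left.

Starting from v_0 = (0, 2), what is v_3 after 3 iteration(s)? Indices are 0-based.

v_0 = (0, 2).
v_1 = A·v_0 = (4, 4).
v_2 = A·v_1 = (12, 8).
v_3 = A·v_2 = (28, 16).

v_3 = (28, 16)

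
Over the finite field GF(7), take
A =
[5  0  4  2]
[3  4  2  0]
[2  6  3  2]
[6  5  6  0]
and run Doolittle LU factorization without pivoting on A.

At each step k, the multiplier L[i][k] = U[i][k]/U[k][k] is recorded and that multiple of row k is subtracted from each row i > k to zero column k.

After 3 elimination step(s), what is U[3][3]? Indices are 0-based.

U[3][3] = 6

[col 0] pivot 5
  R1 -= 2*R0 → (0, 4, 1, 3)  (L[1][0] := 2)
  R2 -= 6*R0 → (0, 6, 0, 4)  (L[2][0] := 6)
  R3 -= 4*R0 → (0, 5, 4, 6)  (L[3][0] := 4)
[col 1] pivot 4
  R2 -= 5*R1 → (0, 0, 2, 3)  (L[2][1] := 5)
  R3 -= 3*R1 → (0, 0, 1, 4)  (L[3][1] := 3)
[col 2] pivot 2
  R3 -= 4*R2 → (0, 0, 0, 6)  (L[3][2] := 4)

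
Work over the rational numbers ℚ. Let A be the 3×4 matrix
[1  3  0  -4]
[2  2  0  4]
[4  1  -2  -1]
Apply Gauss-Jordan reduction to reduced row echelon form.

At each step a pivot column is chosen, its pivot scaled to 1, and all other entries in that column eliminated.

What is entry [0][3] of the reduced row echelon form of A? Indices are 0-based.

M[0][3] = 5

pivot(0,0)=1: scale R0 → (1, 3, 0, -4)
  clear (1,0): R1 −= (2)R0 → (0, -4, 0, 12)
  clear (2,0): R2 −= (4)R0 → (0, -11, -2, 15)
pivot(1,1)=-4: scale R1 → (0, 1, 0, -3)
  clear (0,1): R0 −= (3)R1 → (1, 0, 0, 5)
  clear (2,1): R2 −= (-11)R1 → (0, 0, -2, -18)
pivot(2,2)=-2: scale R2 → (0, 0, 1, 9)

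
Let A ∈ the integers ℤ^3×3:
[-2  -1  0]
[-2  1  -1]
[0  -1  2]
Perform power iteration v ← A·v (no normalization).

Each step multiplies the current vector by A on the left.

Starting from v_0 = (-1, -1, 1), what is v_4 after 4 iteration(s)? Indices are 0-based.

v_4 = (-39, -66, 45)

v_0 = (-1, -1, 1).
v_1 = A·v_0 = (3, 0, 3).
v_2 = A·v_1 = (-6, -9, 6).
v_3 = A·v_2 = (21, -3, 21).
v_4 = A·v_3 = (-39, -66, 45).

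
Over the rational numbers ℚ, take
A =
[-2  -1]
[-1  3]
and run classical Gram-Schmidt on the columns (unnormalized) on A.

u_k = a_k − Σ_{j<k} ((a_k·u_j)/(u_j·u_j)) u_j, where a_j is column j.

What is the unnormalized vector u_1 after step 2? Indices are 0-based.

Step 1: u_0 = a_0 = (-2, -1).
Step 2: u_1 = a_1 − (-1/5)·u_0 = (-7/5, 14/5).

u_1 = (-7/5, 14/5)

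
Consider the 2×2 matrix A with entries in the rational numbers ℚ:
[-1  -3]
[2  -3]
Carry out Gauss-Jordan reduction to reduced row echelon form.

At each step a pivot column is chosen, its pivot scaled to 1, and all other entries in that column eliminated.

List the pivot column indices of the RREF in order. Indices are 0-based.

pivot columns: 0, 1

[1] R0 /= -1  ⇒  (1, 3)
     R1 -= 2·R0  ⇒  (0, -9)
[2] R1 /= -9  ⇒  (0, 1)
     R0 -= 3·R1  ⇒  (1, 0)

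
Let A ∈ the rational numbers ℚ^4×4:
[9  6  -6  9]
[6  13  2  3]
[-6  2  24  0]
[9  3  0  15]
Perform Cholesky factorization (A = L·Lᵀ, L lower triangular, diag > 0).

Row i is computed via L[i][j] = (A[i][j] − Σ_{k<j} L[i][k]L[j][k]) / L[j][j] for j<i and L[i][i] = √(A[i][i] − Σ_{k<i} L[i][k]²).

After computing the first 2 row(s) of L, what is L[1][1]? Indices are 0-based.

Step 1: L[0][0] = √(9) = 3.
  L[1][0] = (6) / L[0][0] = 2.
Step 2: L[1][1] = √(9) = 3.

L[1][1] = 3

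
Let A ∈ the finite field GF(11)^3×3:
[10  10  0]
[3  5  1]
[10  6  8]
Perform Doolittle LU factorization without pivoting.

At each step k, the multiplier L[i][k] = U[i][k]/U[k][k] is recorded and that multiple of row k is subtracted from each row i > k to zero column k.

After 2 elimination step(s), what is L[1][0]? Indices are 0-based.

Step 1: pivot at (0,0) is 10.
  row1 ← row1 − (8)·row0  ⇒  L[1][0]=8, U row1=(0, 2, 1)
  row2 ← row2 − (1)·row0  ⇒  L[2][0]=1, U row2=(0, 7, 8)
Step 2: pivot at (1,1) is 2.
  row2 ← row2 − (9)·row1  ⇒  L[2][1]=9, U row2=(0, 0, 10)

L[1][0] = 8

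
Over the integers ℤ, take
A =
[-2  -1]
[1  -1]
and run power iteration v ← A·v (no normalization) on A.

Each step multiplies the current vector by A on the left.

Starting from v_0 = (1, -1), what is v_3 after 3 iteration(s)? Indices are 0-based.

v_0 = (1, -1).
v_1 = A·v_0 = (-1, 2).
v_2 = A·v_1 = (0, -3).
v_3 = A·v_2 = (3, 3).

v_3 = (3, 3)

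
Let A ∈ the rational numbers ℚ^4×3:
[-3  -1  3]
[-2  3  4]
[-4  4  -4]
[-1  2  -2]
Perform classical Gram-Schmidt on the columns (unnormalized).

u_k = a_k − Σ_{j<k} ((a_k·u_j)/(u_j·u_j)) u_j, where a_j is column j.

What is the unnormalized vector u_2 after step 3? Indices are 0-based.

Step 1: u_0 = a_0 = (-3, -2, -4, -1).
Step 2: u_1 = a_1 − (-7/10)·u_0 = (-31/10, 8/5, 6/5, 13/10).
Step 3: u_2 = a_2 − (1/30)·u_0 − (-103/153)·u_1 = (155/153, 787/153, -52/17, -167/153).

u_2 = (155/153, 787/153, -52/17, -167/153)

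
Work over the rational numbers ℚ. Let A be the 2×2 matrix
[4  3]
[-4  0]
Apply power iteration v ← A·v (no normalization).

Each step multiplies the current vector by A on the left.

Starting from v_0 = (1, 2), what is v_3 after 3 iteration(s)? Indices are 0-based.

v_0 = (1, 2).
v_1 = A·v_0 = (10, -4).
v_2 = A·v_1 = (28, -40).
v_3 = A·v_2 = (-8, -112).

v_3 = (-8, -112)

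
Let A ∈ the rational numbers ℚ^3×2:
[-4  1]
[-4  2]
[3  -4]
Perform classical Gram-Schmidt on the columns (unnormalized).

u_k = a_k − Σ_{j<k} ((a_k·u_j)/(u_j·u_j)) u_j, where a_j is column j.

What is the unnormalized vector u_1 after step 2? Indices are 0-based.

u_1 = (-55/41, -14/41, -92/41)

Step 1: u_0 = a_0 = (-4, -4, 3).
Step 2: u_1 = a_1 − (-24/41)·u_0 = (-55/41, -14/41, -92/41).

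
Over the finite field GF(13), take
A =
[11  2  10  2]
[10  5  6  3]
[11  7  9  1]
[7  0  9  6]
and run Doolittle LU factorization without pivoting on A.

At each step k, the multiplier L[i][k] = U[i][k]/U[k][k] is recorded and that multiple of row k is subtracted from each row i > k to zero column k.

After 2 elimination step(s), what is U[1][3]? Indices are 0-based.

[col 0] pivot 11
  R1 -= 8*R0 → (0, 2, 4, 0)  (L[1][0] := 8)
  R2 -= 1*R0 → (0, 5, 12, 12)  (L[2][0] := 1)
  R3 -= 3*R0 → (0, 7, 5, 0)  (L[3][0] := 3)
[col 1] pivot 2
  R2 -= 9*R1 → (0, 0, 2, 12)  (L[2][1] := 9)
  R3 -= 10*R1 → (0, 0, 4, 0)  (L[3][1] := 10)

U[1][3] = 0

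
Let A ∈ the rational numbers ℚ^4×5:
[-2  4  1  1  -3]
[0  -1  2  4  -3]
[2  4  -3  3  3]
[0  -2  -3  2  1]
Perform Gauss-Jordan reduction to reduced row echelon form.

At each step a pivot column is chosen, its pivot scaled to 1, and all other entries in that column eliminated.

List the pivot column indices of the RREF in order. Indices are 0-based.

pivot columns: 0, 1, 2, 3

step 1: normalize row 0 (÷-2) = (1, -2, -1/2, -1/2, 3/2)
  row 2: subtract 2×row0 = (0, 8, -2, 4, 0)
step 2: normalize row 1 (÷-1) = (0, 1, -2, -4, 3)
  row 0: subtract -2×row1 = (1, 0, -9/2, -17/2, 15/2)
  row 2: subtract 8×row1 = (0, 0, 14, 36, -24)
  row 3: subtract -2×row1 = (0, 0, -7, -6, 7)
step 3: normalize row 2 (÷14) = (0, 0, 1, 18/7, -12/7)
  row 0: subtract -9/2×row2 = (1, 0, 0, 43/14, -3/14)
  row 1: subtract -2×row2 = (0, 1, 0, 8/7, -3/7)
  row 3: subtract -7×row2 = (0, 0, 0, 12, -5)
step 4: normalize row 3 (÷12) = (0, 0, 0, 1, -5/12)
  row 0: subtract 43/14×row3 = (1, 0, 0, 0, 179/168)
  row 1: subtract 8/7×row3 = (0, 1, 0, 0, 1/21)
  row 2: subtract 18/7×row3 = (0, 0, 1, 0, -9/14)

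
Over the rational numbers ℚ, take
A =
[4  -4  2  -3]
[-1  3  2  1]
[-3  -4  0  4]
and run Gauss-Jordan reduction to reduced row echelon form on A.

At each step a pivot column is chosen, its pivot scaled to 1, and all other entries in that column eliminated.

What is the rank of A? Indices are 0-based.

pivot(0,0)=4: scale R0 → (1, -1, 1/2, -3/4)
  clear (1,0): R1 −= (-1)R0 → (0, 2, 5/2, 1/4)
  clear (2,0): R2 −= (-3)R0 → (0, -7, 3/2, 7/4)
pivot(1,1)=2: scale R1 → (0, 1, 5/4, 1/8)
  clear (0,1): R0 −= (-1)R1 → (1, 0, 7/4, -5/8)
  clear (2,1): R2 −= (-7)R1 → (0, 0, 41/4, 21/8)
pivot(2,2)=41/4: scale R2 → (0, 0, 1, 21/82)
  clear (0,2): R0 −= (7/4)R2 → (1, 0, 0, -44/41)
  clear (1,2): R1 −= (5/4)R2 → (0, 1, 0, -8/41)

rank = 3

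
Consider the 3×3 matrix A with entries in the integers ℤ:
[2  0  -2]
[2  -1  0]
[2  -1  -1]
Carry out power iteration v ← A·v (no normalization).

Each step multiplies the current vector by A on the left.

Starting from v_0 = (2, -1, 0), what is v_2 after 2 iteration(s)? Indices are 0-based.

v_2 = (-2, 3, -2)

v_0 = (2, -1, 0).
v_1 = A·v_0 = (4, 5, 5).
v_2 = A·v_1 = (-2, 3, -2).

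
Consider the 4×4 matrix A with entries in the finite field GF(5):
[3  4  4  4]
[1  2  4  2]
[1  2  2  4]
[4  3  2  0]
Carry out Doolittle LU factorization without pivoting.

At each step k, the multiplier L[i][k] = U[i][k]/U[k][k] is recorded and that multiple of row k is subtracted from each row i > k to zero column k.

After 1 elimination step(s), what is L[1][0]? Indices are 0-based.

[col 0] pivot 3
  R1 -= 2*R0 → (0, 4, 1, 4)  (L[1][0] := 2)
  R2 -= 2*R0 → (0, 4, 4, 1)  (L[2][0] := 2)
  R3 -= 3*R0 → (0, 1, 0, 3)  (L[3][0] := 3)

L[1][0] = 2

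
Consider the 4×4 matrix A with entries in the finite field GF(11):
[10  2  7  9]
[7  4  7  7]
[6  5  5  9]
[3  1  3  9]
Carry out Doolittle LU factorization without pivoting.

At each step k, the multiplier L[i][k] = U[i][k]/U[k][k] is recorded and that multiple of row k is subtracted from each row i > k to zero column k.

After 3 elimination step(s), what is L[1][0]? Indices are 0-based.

[col 0] pivot 10
  R1 -= 4*R0 → (0, 7, 1, 4)  (L[1][0] := 4)
  R2 -= 5*R0 → (0, 6, 3, 8)  (L[2][0] := 5)
  R3 -= 8*R0 → (0, 7, 2, 3)  (L[3][0] := 8)
[col 1] pivot 7
  R2 -= 4*R1 → (0, 0, 10, 3)  (L[2][1] := 4)
  R3 -= 1*R1 → (0, 0, 1, 10)  (L[3][1] := 1)
[col 2] pivot 10
  R3 -= 10*R2 → (0, 0, 0, 2)  (L[3][2] := 10)

L[1][0] = 4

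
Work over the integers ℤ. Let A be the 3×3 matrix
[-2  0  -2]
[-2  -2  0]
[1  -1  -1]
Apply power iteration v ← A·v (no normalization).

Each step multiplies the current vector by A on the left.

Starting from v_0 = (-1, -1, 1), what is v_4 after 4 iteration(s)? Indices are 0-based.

v_0 = (-1, -1, 1).
v_1 = A·v_0 = (0, 4, -1).
v_2 = A·v_1 = (2, -8, -3).
v_3 = A·v_2 = (2, 12, 13).
v_4 = A·v_3 = (-30, -28, -23).

v_4 = (-30, -28, -23)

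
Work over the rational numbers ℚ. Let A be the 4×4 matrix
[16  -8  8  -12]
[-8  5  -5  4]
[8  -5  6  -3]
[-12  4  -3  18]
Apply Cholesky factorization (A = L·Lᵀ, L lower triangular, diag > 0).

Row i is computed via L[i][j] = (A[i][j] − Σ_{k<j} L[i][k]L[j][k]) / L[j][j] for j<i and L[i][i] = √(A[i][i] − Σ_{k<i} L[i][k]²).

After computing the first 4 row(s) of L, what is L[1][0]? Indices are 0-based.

Step 1: L[0][0] = √(16) = 4.
  L[1][0] = (-8) / L[0][0] = -2.
Step 2: L[1][1] = √(1) = 1.
  L[2][0] = (8) / L[0][0] = 2.
  L[2][1] = (-1) / L[1][1] = -1.
Step 3: L[2][2] = √(1) = 1.
  L[3][0] = (-12) / L[0][0] = -3.
  L[3][1] = (-2) / L[1][1] = -2.
  L[3][2] = (1) / L[2][2] = 1.
Step 4: L[3][3] = √(4) = 2.

L[1][0] = -2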